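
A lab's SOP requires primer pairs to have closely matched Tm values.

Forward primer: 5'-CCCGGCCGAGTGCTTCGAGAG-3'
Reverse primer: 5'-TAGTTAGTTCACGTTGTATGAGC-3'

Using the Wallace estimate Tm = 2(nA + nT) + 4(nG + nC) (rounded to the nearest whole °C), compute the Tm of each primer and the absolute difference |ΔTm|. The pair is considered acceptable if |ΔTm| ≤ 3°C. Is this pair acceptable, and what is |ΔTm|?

|ΔTm| = 8°C; the pair is not acceptable.

Forward: A=3 T=3 G=8 C=7 → Tm = 2·6 + 4·15 = 72°C.
Reverse: A=5 T=9 G=6 C=3 → Tm = 2·14 + 4·9 = 64°C.
|ΔTm| = |72 − 64| = 8°C, > 3°C.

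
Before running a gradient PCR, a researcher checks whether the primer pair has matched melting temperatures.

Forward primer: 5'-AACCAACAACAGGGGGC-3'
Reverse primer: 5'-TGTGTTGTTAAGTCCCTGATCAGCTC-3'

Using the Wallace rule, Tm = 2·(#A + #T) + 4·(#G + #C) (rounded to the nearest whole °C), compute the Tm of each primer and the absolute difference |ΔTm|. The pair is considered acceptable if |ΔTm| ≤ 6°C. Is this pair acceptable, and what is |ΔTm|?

|ΔTm| = 22°C; the pair is not acceptable.

Forward: A=7 T=0 G=5 C=5 → Tm = 2·7 + 4·10 = 54°C.
Reverse: A=4 T=10 G=6 C=6 → Tm = 2·14 + 4·12 = 76°C.
|ΔTm| = |54 − 76| = 22°C, > 6°C.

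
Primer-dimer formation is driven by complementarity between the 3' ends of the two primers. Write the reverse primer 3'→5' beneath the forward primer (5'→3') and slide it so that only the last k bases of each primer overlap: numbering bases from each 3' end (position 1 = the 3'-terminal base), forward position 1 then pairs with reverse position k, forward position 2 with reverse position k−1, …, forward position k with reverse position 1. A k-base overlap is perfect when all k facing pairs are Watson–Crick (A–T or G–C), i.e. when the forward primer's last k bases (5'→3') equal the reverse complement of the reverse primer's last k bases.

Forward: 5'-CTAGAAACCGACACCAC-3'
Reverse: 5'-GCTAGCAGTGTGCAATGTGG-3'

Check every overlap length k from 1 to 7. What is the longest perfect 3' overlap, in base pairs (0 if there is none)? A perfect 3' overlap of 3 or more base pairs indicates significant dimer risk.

Longest perfect overlap: 4 complementary base pairs; significant dimer risk (threshold 3).

Last 7 bases (5'→3') — forward …ACACCAC, reverse …AATGTGG.
Reverse complement of the reverse primer's last 7 bases: CCACATT; its first k bases are the reverse complement of the reverse primer's last k bases, so a perfect k-base overlap needs the forward primer's last k bases to equal them.
Comparing (forward last k vs required): k=1: C vs C ✓; k=2: AC vs CC ✗; k=3: CAC vs CCA ✗; k=4: CCAC vs CCAC ✓; k=5: ACCAC vs CCACA ✗; k=6: CACCAC vs CCACAT ✗; k=7: ACACCAC vs CCACATT ✗.
Perfect overlaps at k = 1, 4; the largest is 4.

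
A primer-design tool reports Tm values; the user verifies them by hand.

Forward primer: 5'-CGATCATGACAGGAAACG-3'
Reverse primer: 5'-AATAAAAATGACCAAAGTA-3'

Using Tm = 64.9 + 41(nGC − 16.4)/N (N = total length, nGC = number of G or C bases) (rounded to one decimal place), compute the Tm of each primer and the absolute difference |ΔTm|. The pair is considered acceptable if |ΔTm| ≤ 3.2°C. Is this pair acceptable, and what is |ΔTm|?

Forward: G+C = 9, N = 18 → Tm = 64.9 + 41·(9 − 16.4)/18 = 48.0°C.
Reverse: G+C = 4, N = 19 → Tm = 64.9 + 41·(4 − 16.4)/19 = 38.1°C.
|ΔTm| = |48.0 − 38.1| = 9.9°C, > 3.2°C.

|ΔTm| = 9.9°C; the pair is not acceptable.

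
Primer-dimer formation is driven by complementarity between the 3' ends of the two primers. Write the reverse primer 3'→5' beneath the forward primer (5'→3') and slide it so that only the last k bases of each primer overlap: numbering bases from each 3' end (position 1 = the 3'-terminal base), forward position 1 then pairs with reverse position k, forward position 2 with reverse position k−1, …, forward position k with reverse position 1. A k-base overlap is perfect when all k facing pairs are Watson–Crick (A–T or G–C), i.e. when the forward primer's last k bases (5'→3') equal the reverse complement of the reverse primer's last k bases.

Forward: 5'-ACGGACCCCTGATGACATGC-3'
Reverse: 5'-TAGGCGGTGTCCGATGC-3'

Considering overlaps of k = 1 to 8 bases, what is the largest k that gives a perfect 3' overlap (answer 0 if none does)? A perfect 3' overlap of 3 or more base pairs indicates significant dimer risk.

Longest perfect overlap: 2 complementary base pairs; below the dimer-risk threshold (threshold 3).

Last 8 bases (5'→3') — forward …TGACATGC, reverse …TCCGATGC.
Reverse complement of the reverse primer's last 8 bases: GCATCGGA; its first k bases are the reverse complement of the reverse primer's last k bases, so a perfect k-base overlap needs the forward primer's last k bases to equal them.
Comparing (forward last k vs required): k=1: C vs G ✗; k=2: GC vs GC ✓; k=3: TGC vs GCA ✗; k=4: ATGC vs GCAT ✗; k=5: CATGC vs GCATC ✗; k=6: ACATGC vs GCATCG ✗; k=7: GACATGC vs GCATCGG ✗; k=8: TGACATGC vs GCATCGGA ✗.
Only k = 2 is perfect, so the longest perfect 3' overlap is 2.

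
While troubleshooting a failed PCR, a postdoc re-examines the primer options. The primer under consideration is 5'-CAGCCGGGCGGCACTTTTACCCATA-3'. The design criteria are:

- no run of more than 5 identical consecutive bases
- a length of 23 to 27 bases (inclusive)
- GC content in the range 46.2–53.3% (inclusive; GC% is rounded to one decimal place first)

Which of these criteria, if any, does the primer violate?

Fails: GC content.

Base counts: A=5, T=5, G=6, C=9 (length 25).
homopolymer run: longest run = 4 ✓
length: length 25 ✓
GC content: GC 15/25 = 60.0%, outside 46.2–53.3% ✗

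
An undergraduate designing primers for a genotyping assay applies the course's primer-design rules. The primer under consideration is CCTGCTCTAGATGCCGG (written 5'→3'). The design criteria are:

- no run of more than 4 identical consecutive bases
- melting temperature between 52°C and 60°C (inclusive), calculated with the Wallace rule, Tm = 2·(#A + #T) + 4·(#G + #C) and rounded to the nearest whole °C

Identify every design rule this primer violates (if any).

Base counts: A=2, T=4, G=5, C=6 (length 17).
homopolymer run: longest run = 2 ✓
Tm: Tm = 2·6 + 4·11 = 56°C ✓

Meets all criteria.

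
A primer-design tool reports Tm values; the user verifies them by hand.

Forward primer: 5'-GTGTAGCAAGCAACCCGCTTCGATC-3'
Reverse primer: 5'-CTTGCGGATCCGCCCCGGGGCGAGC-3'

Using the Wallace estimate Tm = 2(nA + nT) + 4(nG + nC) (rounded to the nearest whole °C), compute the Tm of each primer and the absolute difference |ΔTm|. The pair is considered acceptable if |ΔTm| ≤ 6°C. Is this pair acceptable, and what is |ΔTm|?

Forward: A=6 T=5 G=6 C=8 → Tm = 2·11 + 4·14 = 78°C.
Reverse: A=2 T=3 G=10 C=10 → Tm = 2·5 + 4·20 = 90°C.
|ΔTm| = |78 − 90| = 12°C, > 6°C.

|ΔTm| = 12°C; the pair is not acceptable.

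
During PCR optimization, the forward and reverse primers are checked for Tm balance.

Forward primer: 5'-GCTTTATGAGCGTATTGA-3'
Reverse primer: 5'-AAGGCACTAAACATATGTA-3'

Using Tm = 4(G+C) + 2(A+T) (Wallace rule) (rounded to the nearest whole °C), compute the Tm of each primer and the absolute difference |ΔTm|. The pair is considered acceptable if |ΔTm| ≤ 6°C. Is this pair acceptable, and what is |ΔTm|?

Forward: A=4 T=7 G=5 C=2 → Tm = 2·11 + 4·7 = 50°C.
Reverse: A=9 T=4 G=3 C=3 → Tm = 2·13 + 4·6 = 50°C.
|ΔTm| = |50 − 50| = 0°C, ≤ 6°C.

|ΔTm| = 0°C; the pair is acceptable.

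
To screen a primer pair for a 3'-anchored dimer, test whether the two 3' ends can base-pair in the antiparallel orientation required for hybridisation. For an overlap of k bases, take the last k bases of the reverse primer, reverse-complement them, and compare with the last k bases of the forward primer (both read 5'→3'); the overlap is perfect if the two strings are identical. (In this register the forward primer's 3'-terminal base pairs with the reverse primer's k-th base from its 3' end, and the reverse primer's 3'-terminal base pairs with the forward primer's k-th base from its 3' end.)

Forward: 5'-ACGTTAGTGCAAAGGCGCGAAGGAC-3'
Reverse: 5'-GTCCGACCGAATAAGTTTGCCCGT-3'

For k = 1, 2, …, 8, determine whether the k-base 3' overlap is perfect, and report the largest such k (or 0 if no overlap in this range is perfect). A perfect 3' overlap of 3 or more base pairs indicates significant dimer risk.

Last 8 bases (5'→3') — forward …CGAAGGAC, reverse …TTGCCCGT.
Reverse complement of the reverse primer's last 8 bases: ACGGGCAA; its first k bases are the reverse complement of the reverse primer's last k bases, so a perfect k-base overlap needs the forward primer's last k bases to equal them.
Comparing (forward last k vs required): k=1: C vs A ✗; k=2: AC vs AC ✓; k=3: GAC vs ACG ✗; k=4: GGAC vs ACGG ✗; k=5: AGGAC vs ACGGG ✗; k=6: AAGGAC vs ACGGGC ✗; k=7: GAAGGAC vs ACGGGCA ✗; k=8: CGAAGGAC vs ACGGGCAA ✗.
Only k = 2 is perfect, so the longest perfect 3' overlap is 2.

Longest perfect overlap: 2 complementary base pairs; below the dimer-risk threshold (threshold 3).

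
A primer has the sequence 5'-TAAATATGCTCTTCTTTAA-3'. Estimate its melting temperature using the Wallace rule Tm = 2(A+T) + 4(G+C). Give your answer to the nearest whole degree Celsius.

Base counts: A=6, T=9, G=1, C=3 (length 19).
Tm = 2·(6+9) + 4·(1+3) = 2·15 + 4·4 = 30 + 16 = 46°C.

46°C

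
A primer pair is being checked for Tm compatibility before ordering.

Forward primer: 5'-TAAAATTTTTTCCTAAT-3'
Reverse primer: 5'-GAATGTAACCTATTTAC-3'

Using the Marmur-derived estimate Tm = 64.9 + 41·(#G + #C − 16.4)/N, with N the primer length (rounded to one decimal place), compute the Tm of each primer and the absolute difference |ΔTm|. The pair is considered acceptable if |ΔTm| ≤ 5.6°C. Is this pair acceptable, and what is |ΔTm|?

|ΔTm| = 7.2°C; the pair is not acceptable.

Forward: G+C = 2, N = 17 → Tm = 64.9 + 41·(2 − 16.4)/17 = 30.2°C.
Reverse: G+C = 5, N = 17 → Tm = 64.9 + 41·(5 − 16.4)/17 = 37.4°C.
|ΔTm| = |30.2 − 37.4| = 7.2°C, > 5.6°C.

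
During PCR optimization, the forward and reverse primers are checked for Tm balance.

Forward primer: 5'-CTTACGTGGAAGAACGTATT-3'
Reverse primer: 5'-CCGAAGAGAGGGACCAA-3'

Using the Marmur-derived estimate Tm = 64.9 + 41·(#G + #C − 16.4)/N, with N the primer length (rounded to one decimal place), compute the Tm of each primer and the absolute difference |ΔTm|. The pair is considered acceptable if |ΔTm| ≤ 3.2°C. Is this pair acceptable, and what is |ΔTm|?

Forward: G+C = 8, N = 20 → Tm = 64.9 + 41·(8 − 16.4)/20 = 47.7°C.
Reverse: G+C = 10, N = 17 → Tm = 64.9 + 41·(10 − 16.4)/17 = 49.5°C.
|ΔTm| = |47.7 − 49.5| = 1.8°C, ≤ 3.2°C.

|ΔTm| = 1.8°C; the pair is acceptable.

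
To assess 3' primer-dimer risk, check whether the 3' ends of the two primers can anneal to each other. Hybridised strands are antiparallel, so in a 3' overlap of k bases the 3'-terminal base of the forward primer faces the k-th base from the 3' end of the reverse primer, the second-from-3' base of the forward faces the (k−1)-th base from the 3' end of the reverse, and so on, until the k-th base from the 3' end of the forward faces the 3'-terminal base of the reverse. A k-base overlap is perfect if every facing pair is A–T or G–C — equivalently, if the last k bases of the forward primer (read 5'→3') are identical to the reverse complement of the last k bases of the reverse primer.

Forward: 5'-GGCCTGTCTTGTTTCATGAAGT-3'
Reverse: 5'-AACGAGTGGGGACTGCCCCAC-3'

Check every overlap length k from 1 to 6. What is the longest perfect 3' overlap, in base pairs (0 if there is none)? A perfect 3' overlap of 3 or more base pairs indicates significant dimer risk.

Last 6 bases (5'→3') — forward …TGAAGT, reverse …CCCCAC.
Reverse complement of the reverse primer's last 6 bases: GTGGGG; its first k bases are the reverse complement of the reverse primer's last k bases, so a perfect k-base overlap needs the forward primer's last k bases to equal them.
Comparing (forward last k vs required): k=1: T vs G ✗; k=2: GT vs GT ✓; k=3: AGT vs GTG ✗; k=4: AAGT vs GTGG ✗; k=5: GAAGT vs GTGGG ✗; k=6: TGAAGT vs GTGGGG ✗.
Only k = 2 is perfect, so the longest perfect 3' overlap is 2.

Longest perfect overlap: 2 complementary base pairs; below the dimer-risk threshold (threshold 3).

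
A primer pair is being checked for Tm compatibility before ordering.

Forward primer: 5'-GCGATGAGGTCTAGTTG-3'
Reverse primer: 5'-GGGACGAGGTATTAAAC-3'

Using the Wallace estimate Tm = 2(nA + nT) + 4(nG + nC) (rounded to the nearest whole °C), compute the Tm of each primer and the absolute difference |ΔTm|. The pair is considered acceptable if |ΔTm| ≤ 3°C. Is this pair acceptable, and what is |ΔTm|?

Forward: A=3 T=5 G=7 C=2 → Tm = 2·8 + 4·9 = 52°C.
Reverse: A=6 T=3 G=6 C=2 → Tm = 2·9 + 4·8 = 50°C.
|ΔTm| = |52 − 50| = 2°C, ≤ 3°C.

|ΔTm| = 2°C; the pair is acceptable.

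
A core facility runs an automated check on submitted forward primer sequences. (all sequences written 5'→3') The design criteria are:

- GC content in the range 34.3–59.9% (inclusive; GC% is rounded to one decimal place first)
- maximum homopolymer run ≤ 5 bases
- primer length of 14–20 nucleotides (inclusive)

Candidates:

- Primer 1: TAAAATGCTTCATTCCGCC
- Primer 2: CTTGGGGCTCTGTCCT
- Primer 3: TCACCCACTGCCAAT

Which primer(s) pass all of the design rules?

Primer 1 (19 nt, A=5 T=6 G=2 C=6): GC 8/19 = 42.1% ✓; longest run = 4 ✓; length 19 ✓ — passes.
Primer 2 (16 nt, A=0 T=6 G=5 C=5): GC 10/16 = 62.5%, outside 34.3–59.9% ✗; longest run = 4 ✓; length 16 ✓ — fails.
Primer 3 (15 nt, A=4 T=3 G=1 C=7): GC 8/15 = 53.3% ✓; longest run = 3 ✓; length 15 ✓ — passes.

Primer 1 and Primer 3.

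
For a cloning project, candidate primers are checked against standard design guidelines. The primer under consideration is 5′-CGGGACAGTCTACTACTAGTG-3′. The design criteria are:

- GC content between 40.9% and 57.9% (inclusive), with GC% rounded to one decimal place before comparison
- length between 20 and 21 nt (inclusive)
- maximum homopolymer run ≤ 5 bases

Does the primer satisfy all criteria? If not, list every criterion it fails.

Meets all criteria.

Base counts: A=5, T=5, G=6, C=5 (length 21).
GC content: GC 11/21 = 52.4% ✓
length: length 21 ✓
homopolymer run: longest run = 3 ✓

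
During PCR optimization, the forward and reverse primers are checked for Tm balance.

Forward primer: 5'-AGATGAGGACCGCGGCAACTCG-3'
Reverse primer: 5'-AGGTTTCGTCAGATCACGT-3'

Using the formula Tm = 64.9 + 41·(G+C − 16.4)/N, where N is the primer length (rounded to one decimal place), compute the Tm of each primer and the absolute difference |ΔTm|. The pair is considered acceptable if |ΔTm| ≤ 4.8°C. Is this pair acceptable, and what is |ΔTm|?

Forward: G+C = 14, N = 22 → Tm = 64.9 + 41·(14 − 16.4)/22 = 60.4°C.
Reverse: G+C = 9, N = 19 → Tm = 64.9 + 41·(9 − 16.4)/19 = 48.9°C.
|ΔTm| = |60.4 − 48.9| = 11.5°C, > 4.8°C.

|ΔTm| = 11.5°C; the pair is not acceptable.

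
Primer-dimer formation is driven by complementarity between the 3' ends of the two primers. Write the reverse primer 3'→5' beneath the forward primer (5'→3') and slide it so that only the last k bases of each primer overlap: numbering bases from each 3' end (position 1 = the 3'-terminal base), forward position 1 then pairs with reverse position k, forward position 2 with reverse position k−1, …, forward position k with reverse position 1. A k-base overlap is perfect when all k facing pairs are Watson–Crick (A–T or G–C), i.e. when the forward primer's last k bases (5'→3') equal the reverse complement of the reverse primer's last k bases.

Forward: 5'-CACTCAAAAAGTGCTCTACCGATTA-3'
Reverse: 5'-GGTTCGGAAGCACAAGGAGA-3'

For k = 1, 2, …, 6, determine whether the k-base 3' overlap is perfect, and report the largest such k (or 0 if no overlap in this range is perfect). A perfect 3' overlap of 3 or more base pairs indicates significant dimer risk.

Last 6 bases (5'→3') — forward …CGATTA, reverse …AGGAGA.
Reverse complement of the reverse primer's last 6 bases: TCTCCT; its first k bases are the reverse complement of the reverse primer's last k bases, so a perfect k-base overlap needs the forward primer's last k bases to equal them.
Comparing (forward last k vs required): k=1: A vs T ✗; k=2: TA vs TC ✗; k=3: TTA vs TCT ✗; k=4: ATTA vs TCTC ✗; k=5: GATTA vs TCTCC ✗; k=6: CGATTA vs TCTCCT ✗.
No overlap length from 1 to 6 is perfect, so the longest perfect 3' overlap is 0.

Longest perfect overlap: 0 complementary base pairs; below the dimer-risk threshold (threshold 3).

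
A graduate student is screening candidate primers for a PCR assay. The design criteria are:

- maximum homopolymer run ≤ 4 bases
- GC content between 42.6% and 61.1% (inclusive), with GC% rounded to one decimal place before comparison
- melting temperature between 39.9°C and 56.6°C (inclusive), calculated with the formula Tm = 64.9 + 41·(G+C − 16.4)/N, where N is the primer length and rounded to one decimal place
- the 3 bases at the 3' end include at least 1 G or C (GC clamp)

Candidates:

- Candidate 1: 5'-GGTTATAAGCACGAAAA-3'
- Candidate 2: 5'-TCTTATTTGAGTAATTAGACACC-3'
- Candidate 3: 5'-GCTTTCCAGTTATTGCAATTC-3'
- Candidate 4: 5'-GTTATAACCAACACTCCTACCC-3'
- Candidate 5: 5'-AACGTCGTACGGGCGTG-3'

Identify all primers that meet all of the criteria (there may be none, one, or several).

Candidate 1 (17 nt, A=8 T=3 G=4 C=2): longest run = 4 ✓; GC 6/17 = 35.3%, outside 42.6–61.1% ✗; Tm = 64.9 + 41·(6 − 16.4)/17 = 39.8°C, outside 39.9–56.6°C ✗; 3' end AAA has 0 G/C, need ≥1 ✗ — fails.
Candidate 2 (23 nt, A=7 T=9 G=3 C=4): longest run = 3 ✓; GC 7/23 = 30.4%, outside 42.6–61.1% ✗; Tm = 64.9 + 41·(7 − 16.4)/23 = 48.1°C ✓; 3' end ACC has 2 G/C ✓ — fails.
Candidate 3 (21 nt, A=4 T=9 G=3 C=5): longest run = 3 ✓; GC 8/21 = 38.1%, outside 42.6–61.1% ✗; Tm = 64.9 + 41·(8 − 16.4)/21 = 48.5°C ✓; 3' end TTC has 1 G/C ✓ — fails.
Candidate 4 (22 nt, A=7 T=5 G=1 C=9): longest run = 3 ✓; GC 10/22 = 45.5% ✓; Tm = 64.9 + 41·(10 − 16.4)/22 = 53.0°C ✓; 3' end CCC has 3 G/C ✓ — passes.
Candidate 5 (17 nt, A=3 T=3 G=7 C=4): longest run = 3 ✓; GC 11/17 = 64.7%, outside 42.6–61.1% ✗; Tm = 64.9 + 41·(11 − 16.4)/17 = 51.9°C ✓; 3' end GTG has 2 G/C ✓ — fails.

Candidate 4 only.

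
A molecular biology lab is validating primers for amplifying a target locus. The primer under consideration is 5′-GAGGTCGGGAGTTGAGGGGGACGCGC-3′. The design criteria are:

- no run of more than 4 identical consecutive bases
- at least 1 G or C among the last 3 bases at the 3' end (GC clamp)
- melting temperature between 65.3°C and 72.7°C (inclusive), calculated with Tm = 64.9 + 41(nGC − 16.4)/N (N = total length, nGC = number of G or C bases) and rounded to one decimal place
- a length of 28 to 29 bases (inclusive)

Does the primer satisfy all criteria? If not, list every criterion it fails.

Fails: homopolymer run, length.

Base counts: A=4, T=3, G=15, C=4 (length 26).
homopolymer run: longest run = 5, exceeds 4 ✗
GC clamp: 3' end CGC has 3 G/C ✓
Tm: Tm = 64.9 + 41·(19 − 16.4)/26 = 69.0°C ✓
length: length 26, outside 28–29 ✗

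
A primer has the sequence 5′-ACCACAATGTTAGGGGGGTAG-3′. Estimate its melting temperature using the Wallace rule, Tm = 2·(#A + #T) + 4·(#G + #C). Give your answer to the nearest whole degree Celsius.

64°C

Base counts: A=6, T=4, G=8, C=3 (length 21).
Tm = 2·(6+4) + 4·(8+3) = 2·10 + 4·11 = 20 + 44 = 64°C.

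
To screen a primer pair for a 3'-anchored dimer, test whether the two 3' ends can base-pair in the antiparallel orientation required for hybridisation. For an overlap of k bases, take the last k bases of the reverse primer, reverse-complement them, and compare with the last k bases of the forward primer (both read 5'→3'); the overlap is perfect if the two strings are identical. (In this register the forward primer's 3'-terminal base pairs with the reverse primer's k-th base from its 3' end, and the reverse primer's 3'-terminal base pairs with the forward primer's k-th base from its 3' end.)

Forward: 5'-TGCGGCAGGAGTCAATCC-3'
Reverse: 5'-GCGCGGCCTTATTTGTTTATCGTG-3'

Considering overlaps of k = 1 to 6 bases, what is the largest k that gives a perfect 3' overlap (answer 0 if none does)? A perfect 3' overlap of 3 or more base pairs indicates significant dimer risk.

Last 6 bases (5'→3') — forward …CAATCC, reverse …ATCGTG.
Reverse complement of the reverse primer's last 6 bases: CACGAT; its first k bases are the reverse complement of the reverse primer's last k bases, so a perfect k-base overlap needs the forward primer's last k bases to equal them.
Comparing (forward last k vs required): k=1: C vs C ✓; k=2: CC vs CA ✗; k=3: TCC vs CAC ✗; k=4: ATCC vs CACG ✗; k=5: AATCC vs CACGA ✗; k=6: CAATCC vs CACGAT ✗.
Only k = 1 is perfect, so the longest perfect 3' overlap is 1.

Longest perfect overlap: 1 complementary base pair; below the dimer-risk threshold (threshold 3).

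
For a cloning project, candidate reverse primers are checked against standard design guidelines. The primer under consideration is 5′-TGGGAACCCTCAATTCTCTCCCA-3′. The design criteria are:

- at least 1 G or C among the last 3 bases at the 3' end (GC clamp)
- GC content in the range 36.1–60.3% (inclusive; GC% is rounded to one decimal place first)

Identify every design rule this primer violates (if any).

Meets all criteria.

Base counts: A=5, T=6, G=3, C=9 (length 23).
GC clamp: 3' end CCA has 2 G/C ✓
GC content: GC 12/23 = 52.2% ✓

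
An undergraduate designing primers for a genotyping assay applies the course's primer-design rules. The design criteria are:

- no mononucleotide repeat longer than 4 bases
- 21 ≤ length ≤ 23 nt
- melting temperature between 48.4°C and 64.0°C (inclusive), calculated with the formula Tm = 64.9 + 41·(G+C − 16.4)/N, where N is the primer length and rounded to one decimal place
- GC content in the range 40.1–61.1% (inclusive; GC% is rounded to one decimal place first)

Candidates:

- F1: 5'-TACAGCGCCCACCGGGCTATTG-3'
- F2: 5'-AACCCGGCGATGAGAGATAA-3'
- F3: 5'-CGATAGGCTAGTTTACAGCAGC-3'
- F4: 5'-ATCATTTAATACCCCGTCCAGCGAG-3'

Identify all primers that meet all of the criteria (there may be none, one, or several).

F3 only.

F1 (22 nt, A=4 T=4 G=6 C=8): longest run = 3 ✓; length 22 ✓; Tm = 64.9 + 41·(14 − 16.4)/22 = 60.4°C ✓; GC 14/22 = 63.6%, outside 40.1–61.1% ✗ — fails.
F2 (20 nt, A=8 T=2 G=6 C=4): longest run = 3 ✓; length 20, outside 21–23 ✗; Tm = 64.9 + 41·(10 − 16.4)/20 = 51.8°C ✓; GC 10/20 = 50.0% ✓ — fails.
F3 (22 nt, A=6 T=5 G=6 C=5): longest run = 3 ✓; length 22 ✓; Tm = 64.9 + 41·(11 − 16.4)/22 = 54.8°C ✓; GC 11/22 = 50.0% ✓ — passes.
F4 (25 nt, A=7 T=6 G=4 C=8): longest run = 4 ✓; length 25, outside 21–23 ✗; Tm = 64.9 + 41·(12 − 16.4)/25 = 57.7°C ✓; GC 12/25 = 48.0% ✓ — fails.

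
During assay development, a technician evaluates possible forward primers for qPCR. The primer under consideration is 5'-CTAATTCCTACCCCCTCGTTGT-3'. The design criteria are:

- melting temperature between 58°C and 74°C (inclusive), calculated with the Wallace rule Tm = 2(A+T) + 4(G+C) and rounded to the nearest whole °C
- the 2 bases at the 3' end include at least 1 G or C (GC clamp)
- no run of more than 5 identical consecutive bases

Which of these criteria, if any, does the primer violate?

Base counts: A=3, T=8, G=2, C=9 (length 22).
Tm: Tm = 2·11 + 4·11 = 66°C ✓
GC clamp: 3' end GT has 1 G/C ✓
homopolymer run: longest run = 5 ✓

Meets all criteria.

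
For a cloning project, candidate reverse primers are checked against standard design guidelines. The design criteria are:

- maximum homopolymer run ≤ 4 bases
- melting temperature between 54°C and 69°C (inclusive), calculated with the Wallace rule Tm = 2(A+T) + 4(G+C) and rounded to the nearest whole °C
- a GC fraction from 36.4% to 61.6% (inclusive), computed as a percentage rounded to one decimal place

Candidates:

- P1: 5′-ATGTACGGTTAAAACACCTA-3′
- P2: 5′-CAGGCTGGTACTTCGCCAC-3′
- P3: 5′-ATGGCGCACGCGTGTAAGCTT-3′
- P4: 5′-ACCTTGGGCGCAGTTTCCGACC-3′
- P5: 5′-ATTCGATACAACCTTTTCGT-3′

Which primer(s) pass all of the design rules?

P1 (20 nt, A=8 T=5 G=3 C=4): longest run = 4 ✓; Tm = 2·13 + 4·7 = 54°C ✓; GC 7/20 = 35.0%, outside 36.4–61.6% ✗ — fails.
P2 (19 nt, A=3 T=4 G=5 C=7): longest run = 2 ✓; Tm = 2·7 + 4·12 = 62°C ✓; GC 12/19 = 63.2%, outside 36.4–61.6% ✗ — fails.
P3 (21 nt, A=4 T=5 G=7 C=5): longest run = 2 ✓; Tm = 2·9 + 4·12 = 66°C ✓; GC 12/21 = 57.1% ✓ — passes.
P4 (22 nt, A=3 T=5 G=6 C=8): longest run = 3 ✓; Tm = 2·8 + 4·14 = 72°C, outside 54–69°C ✗; GC 14/22 = 63.6%, outside 36.4–61.6% ✗ — fails.
P5 (20 nt, A=5 T=8 G=2 C=5): longest run = 4 ✓; Tm = 2·13 + 4·7 = 54°C ✓; GC 7/20 = 35.0%, outside 36.4–61.6% ✗ — fails.

P3 only.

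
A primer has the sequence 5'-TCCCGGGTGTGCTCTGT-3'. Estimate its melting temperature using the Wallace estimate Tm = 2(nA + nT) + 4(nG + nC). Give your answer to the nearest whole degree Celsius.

56°C

Base counts: A=0, T=6, G=6, C=5 (length 17).
Tm = 2·(0+6) + 4·(6+5) = 2·6 + 4·11 = 12 + 44 = 56°C.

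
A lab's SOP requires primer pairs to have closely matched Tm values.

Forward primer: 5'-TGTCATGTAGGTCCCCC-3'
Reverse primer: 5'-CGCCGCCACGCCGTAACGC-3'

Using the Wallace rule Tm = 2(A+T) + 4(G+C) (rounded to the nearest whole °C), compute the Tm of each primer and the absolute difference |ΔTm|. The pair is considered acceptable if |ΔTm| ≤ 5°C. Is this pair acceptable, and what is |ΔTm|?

|ΔTm| = 14°C; the pair is not acceptable.

Forward: A=2 T=5 G=4 C=6 → Tm = 2·7 + 4·10 = 54°C.
Reverse: A=3 T=1 G=5 C=10 → Tm = 2·4 + 4·15 = 68°C.
|ΔTm| = |54 − 68| = 14°C, > 5°C.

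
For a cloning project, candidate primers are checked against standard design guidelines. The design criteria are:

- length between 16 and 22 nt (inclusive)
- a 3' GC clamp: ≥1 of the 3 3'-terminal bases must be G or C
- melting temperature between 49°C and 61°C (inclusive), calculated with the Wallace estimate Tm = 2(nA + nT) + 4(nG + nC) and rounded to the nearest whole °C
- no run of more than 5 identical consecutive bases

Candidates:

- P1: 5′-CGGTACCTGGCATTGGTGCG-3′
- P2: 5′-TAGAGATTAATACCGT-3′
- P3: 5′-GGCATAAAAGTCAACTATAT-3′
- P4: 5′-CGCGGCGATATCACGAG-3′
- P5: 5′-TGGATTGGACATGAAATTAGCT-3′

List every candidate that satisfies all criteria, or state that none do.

P1 (20 nt, A=2 T=5 G=8 C=5): length 20 ✓; 3' end GCG has 3 G/C ✓; Tm = 2·7 + 4·13 = 66°C, outside 49–61°C ✗; longest run = 2 ✓ — fails.
P2 (16 nt, A=6 T=5 G=3 C=2): length 16 ✓; 3' end CGT has 2 G/C ✓; Tm = 2·11 + 4·5 = 42°C, outside 49–61°C ✗; longest run = 2 ✓ — fails.
P3 (20 nt, A=9 T=5 G=3 C=3): length 20 ✓; 3' end TAT has 0 G/C, need ≥1 ✗; Tm = 2·14 + 4·6 = 52°C ✓; longest run = 4 ✓ — fails.
P4 (17 nt, A=4 T=2 G=6 C=5): length 17 ✓; 3' end GAG has 2 G/C ✓; Tm = 2·6 + 4·11 = 56°C ✓; longest run = 2 ✓ — passes.
P5 (22 nt, A=7 T=7 G=6 C=2): length 22 ✓; 3' end GCT has 2 G/C ✓; Tm = 2·14 + 4·8 = 60°C ✓; longest run = 3 ✓ — passes.

P4 and P5.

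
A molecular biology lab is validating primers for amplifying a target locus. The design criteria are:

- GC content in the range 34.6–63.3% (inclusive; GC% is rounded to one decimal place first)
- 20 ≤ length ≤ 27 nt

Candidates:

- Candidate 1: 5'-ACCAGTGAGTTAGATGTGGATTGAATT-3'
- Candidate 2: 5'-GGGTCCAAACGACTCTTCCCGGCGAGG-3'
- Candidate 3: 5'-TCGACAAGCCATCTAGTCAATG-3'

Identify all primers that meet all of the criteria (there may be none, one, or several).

Candidate 1 (27 nt, A=8 T=9 G=8 C=2): GC 10/27 = 37.0% ✓; length 27 ✓ — passes.
Candidate 2 (27 nt, A=5 T=4 G=9 C=9): GC 18/27 = 66.7%, outside 34.6–63.3% ✗; length 27 ✓ — fails.
Candidate 3 (22 nt, A=7 T=5 G=4 C=6): GC 10/22 = 45.5% ✓; length 22 ✓ — passes.

Candidate 1 and Candidate 3.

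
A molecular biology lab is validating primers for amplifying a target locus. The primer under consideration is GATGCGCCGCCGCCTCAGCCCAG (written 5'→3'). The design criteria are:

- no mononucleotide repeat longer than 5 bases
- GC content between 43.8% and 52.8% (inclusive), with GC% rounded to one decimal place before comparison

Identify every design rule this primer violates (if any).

Base counts: A=3, T=2, G=7, C=11 (length 23).
homopolymer run: longest run = 3 ✓
GC content: GC 18/23 = 78.3%, outside 43.8–52.8% ✗

Fails: GC content.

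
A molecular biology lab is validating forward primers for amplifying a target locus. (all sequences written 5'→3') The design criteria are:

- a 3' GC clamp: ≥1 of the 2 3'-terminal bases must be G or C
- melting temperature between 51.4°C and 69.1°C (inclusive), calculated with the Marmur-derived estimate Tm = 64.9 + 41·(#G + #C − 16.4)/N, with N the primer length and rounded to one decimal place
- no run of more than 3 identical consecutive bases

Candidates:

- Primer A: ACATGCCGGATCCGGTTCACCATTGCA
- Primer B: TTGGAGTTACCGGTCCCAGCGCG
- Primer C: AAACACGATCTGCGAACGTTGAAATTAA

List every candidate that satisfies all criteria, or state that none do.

Primer A and Primer B.

Primer A (27 nt, A=6 T=6 G=6 C=9): 3' end CA has 1 G/C ✓; Tm = 64.9 + 41·(15 − 16.4)/27 = 62.8°C ✓; longest run = 2 ✓ — passes.
Primer B (23 nt, A=3 T=5 G=8 C=7): 3' end CG has 2 G/C ✓; Tm = 64.9 + 41·(15 − 16.4)/23 = 62.4°C ✓; longest run = 3 ✓ — passes.
Primer C (28 nt, A=12 T=6 G=5 C=5): 3' end AA has 0 G/C, need ≥1 ✗; Tm = 64.9 + 41·(10 − 16.4)/28 = 55.5°C ✓; longest run = 3 ✓ — fails.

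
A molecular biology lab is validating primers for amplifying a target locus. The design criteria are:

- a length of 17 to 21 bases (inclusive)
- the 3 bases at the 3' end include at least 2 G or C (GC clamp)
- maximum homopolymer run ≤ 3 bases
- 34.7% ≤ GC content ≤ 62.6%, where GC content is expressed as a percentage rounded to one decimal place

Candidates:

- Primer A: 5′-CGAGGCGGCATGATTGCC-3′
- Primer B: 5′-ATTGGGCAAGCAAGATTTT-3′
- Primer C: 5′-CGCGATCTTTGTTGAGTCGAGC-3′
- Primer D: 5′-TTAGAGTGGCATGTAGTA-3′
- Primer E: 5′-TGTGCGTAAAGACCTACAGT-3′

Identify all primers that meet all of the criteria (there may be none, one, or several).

None of the candidates satisfy all criteria.

Primer A (18 nt, A=3 T=3 G=7 C=5): length 18 ✓; 3' end GCC has 3 G/C ✓; longest run = 2 ✓; GC 12/18 = 66.7%, outside 34.7–62.6% ✗ — fails.
Primer B (19 nt, A=6 T=6 G=5 C=2): length 19 ✓; 3' end TTT has 0 G/C, need ≥2 ✗; longest run = 4, exceeds 3 ✗; GC 7/19 = 36.8% ✓ — fails.
Primer C (22 nt, A=3 T=7 G=7 C=5): length 22, outside 17–21 ✗; 3' end AGC has 2 G/C ✓; longest run = 3 ✓; GC 12/22 = 54.5% ✓ — fails.
Primer D (18 nt, A=5 T=6 G=6 C=1): length 18 ✓; 3' end GTA has 1 G/C, need ≥2 ✗; longest run = 2 ✓; GC 7/18 = 38.9% ✓ — fails.
Primer E (20 nt, A=6 T=5 G=5 C=4): length 20 ✓; 3' end AGT has 1 G/C, need ≥2 ✗; longest run = 3 ✓; GC 9/20 = 45.0% ✓ — fails.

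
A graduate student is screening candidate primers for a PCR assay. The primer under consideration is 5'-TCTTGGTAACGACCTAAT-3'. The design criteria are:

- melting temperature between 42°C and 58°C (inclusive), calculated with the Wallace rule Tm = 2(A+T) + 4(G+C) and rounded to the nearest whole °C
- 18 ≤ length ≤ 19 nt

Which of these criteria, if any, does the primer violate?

Base counts: A=5, T=6, G=3, C=4 (length 18).
Tm: Tm = 2·11 + 4·7 = 50°C ✓
length: length 18 ✓

Meets all criteria.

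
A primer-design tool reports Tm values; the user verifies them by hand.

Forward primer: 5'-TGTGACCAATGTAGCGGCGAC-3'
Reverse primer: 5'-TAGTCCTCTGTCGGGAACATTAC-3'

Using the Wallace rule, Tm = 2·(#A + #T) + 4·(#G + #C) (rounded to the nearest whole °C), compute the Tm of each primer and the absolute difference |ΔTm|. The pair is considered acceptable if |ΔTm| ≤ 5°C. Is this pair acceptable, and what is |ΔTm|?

Forward: A=5 T=4 G=7 C=5 → Tm = 2·9 + 4·12 = 66°C.
Reverse: A=5 T=7 G=5 C=6 → Tm = 2·12 + 4·11 = 68°C.
|ΔTm| = |66 − 68| = 2°C, ≤ 5°C.

|ΔTm| = 2°C; the pair is acceptable.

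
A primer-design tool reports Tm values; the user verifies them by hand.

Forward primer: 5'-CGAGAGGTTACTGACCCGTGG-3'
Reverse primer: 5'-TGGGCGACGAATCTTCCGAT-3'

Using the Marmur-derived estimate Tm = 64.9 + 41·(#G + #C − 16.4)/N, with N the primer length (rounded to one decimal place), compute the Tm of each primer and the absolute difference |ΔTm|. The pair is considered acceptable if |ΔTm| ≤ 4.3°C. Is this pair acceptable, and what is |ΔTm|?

Forward: G+C = 13, N = 21 → Tm = 64.9 + 41·(13 − 16.4)/21 = 58.3°C.
Reverse: G+C = 11, N = 20 → Tm = 64.9 + 41·(11 − 16.4)/20 = 53.8°C.
|ΔTm| = |58.3 − 53.8| = 4.5°C, > 4.3°C.

|ΔTm| = 4.5°C; the pair is not acceptable.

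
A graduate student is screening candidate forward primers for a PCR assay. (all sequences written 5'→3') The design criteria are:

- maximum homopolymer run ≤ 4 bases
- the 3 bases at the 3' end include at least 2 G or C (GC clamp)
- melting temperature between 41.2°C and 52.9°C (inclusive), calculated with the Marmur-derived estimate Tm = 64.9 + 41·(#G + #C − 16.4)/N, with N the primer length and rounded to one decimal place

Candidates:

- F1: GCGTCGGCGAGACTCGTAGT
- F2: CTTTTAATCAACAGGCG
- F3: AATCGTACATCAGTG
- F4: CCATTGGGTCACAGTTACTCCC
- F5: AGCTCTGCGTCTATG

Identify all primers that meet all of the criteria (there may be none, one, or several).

F1 (20 nt, A=3 T=4 G=8 C=5): longest run = 2 ✓; 3' end AGT has 1 G/C, need ≥2 ✗; Tm = 64.9 + 41·(13 − 16.4)/20 = 57.9°C, outside 41.2–52.9°C ✗ — fails.
F2 (17 nt, A=5 T=5 G=3 C=4): longest run = 4 ✓; 3' end GCG has 3 G/C ✓; Tm = 64.9 + 41·(7 − 16.4)/17 = 42.2°C ✓ — passes.
F3 (15 nt, A=5 T=4 G=3 C=3): longest run = 2 ✓; 3' end GTG has 2 G/C ✓; Tm = 64.9 + 41·(6 − 16.4)/15 = 36.5°C, outside 41.2–52.9°C ✗ — fails.
F4 (22 nt, A=4 T=6 G=4 C=8): longest run = 3 ✓; 3' end CCC has 3 G/C ✓; Tm = 64.9 + 41·(12 − 16.4)/22 = 56.7°C, outside 41.2–52.9°C ✗ — fails.
F5 (15 nt, A=2 T=5 G=4 C=4): longest run = 1 ✓; 3' end ATG has 1 G/C, need ≥2 ✗; Tm = 64.9 + 41·(8 − 16.4)/15 = 41.9°C ✓ — fails.

F2 only.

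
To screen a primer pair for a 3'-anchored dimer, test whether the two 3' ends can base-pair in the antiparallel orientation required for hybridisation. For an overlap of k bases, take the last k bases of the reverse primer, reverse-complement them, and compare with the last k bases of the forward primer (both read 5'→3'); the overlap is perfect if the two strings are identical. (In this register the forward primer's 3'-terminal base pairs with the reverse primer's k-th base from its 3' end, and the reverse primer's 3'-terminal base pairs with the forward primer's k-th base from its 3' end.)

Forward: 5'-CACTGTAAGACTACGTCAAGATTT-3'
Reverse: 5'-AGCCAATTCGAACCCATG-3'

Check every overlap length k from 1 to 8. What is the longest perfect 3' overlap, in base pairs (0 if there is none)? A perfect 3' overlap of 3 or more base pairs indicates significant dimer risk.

Last 8 bases (5'→3') — forward …CAAGATTT, reverse …AACCCATG.
Reverse complement of the reverse primer's last 8 bases: CATGGGTT; its first k bases are the reverse complement of the reverse primer's last k bases, so a perfect k-base overlap needs the forward primer's last k bases to equal them.
Comparing (forward last k vs required): k=1: T vs C ✗; k=2: TT vs CA ✗; k=3: TTT vs CAT ✗; k=4: ATTT vs CATG ✗; k=5: GATTT vs CATGG ✗; k=6: AGATTT vs CATGGG ✗; k=7: AAGATTT vs CATGGGT ✗; k=8: CAAGATTT vs CATGGGTT ✗.
No overlap length from 1 to 8 is perfect, so the longest perfect 3' overlap is 0.

Longest perfect overlap: 0 complementary base pairs; below the dimer-risk threshold (threshold 3).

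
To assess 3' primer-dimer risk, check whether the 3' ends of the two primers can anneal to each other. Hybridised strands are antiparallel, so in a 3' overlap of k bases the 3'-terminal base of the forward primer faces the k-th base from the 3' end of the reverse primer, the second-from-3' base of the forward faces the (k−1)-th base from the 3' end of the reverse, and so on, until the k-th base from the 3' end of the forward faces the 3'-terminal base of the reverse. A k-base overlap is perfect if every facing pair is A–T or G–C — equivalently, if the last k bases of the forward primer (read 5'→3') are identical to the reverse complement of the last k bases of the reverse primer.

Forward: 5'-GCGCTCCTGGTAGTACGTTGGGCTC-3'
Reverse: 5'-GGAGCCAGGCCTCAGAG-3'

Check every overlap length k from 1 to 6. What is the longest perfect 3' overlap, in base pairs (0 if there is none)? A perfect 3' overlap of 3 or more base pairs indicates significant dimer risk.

Last 6 bases (5'→3') — forward …GGGCTC, reverse …TCAGAG.
Reverse complement of the reverse primer's last 6 bases: CTCTGA; its first k bases are the reverse complement of the reverse primer's last k bases, so a perfect k-base overlap needs the forward primer's last k bases to equal them.
Comparing (forward last k vs required): k=1: C vs C ✓; k=2: TC vs CT ✗; k=3: CTC vs CTC ✓; k=4: GCTC vs CTCT ✗; k=5: GGCTC vs CTCTG ✗; k=6: GGGCTC vs CTCTGA ✗.
Perfect overlaps at k = 1, 3; the largest is 3.

Longest perfect overlap: 3 complementary base pairs; significant dimer risk (threshold 3).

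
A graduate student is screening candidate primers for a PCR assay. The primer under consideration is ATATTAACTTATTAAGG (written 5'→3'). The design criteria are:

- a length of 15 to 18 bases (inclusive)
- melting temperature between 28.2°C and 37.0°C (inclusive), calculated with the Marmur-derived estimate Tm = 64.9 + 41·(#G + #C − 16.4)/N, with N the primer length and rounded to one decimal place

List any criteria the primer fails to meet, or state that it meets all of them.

Meets all criteria.

Base counts: A=7, T=7, G=2, C=1 (length 17).
length: length 17 ✓
Tm: Tm = 64.9 + 41·(3 − 16.4)/17 = 32.6°C ✓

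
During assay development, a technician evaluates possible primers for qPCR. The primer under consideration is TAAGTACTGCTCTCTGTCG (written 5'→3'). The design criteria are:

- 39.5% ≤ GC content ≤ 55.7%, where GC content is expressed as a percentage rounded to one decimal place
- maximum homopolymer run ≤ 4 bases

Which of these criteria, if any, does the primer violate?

Base counts: A=3, T=7, G=4, C=5 (length 19).
GC content: GC 9/19 = 47.4% ✓
homopolymer run: longest run = 2 ✓

Meets all criteria.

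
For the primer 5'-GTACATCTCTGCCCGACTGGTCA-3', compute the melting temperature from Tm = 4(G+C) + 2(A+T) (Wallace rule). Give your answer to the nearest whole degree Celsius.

72°C

Base counts: A=4, T=6, G=5, C=8 (length 23).
Tm = 2·(4+6) + 4·(5+8) = 2·10 + 4·13 = 20 + 52 = 72°C.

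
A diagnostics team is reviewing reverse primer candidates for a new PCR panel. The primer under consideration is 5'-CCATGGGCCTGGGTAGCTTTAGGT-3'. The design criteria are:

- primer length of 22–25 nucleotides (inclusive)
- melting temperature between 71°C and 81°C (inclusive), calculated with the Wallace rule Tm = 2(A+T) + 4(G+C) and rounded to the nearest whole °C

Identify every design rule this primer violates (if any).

Meets all criteria.

Base counts: A=3, T=7, G=9, C=5 (length 24).
length: length 24 ✓
Tm: Tm = 2·10 + 4·14 = 76°C ✓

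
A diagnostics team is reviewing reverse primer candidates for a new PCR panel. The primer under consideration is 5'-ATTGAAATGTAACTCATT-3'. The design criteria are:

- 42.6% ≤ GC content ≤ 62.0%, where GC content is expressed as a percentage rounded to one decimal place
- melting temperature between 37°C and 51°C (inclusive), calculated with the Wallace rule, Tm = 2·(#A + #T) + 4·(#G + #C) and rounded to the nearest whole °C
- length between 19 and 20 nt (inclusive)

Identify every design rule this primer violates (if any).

Fails: GC content, length.

Base counts: A=7, T=7, G=2, C=2 (length 18).
GC content: GC 4/18 = 22.2%, outside 42.6–62.0% ✗
Tm: Tm = 2·14 + 4·4 = 44°C ✓
length: length 18, outside 19–20 ✗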